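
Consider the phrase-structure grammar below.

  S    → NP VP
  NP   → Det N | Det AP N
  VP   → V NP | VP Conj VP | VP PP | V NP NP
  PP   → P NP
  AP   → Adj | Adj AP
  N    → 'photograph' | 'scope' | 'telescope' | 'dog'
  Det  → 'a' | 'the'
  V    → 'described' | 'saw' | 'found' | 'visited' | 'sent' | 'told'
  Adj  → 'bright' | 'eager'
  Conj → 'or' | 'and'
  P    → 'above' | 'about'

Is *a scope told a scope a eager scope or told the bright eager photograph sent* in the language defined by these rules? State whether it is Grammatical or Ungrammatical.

For S → NP VP, the only prefix that parses as NP is 'a scope', but the remainder 'told a scope a eager scope or told the bright eager photograph sent' is not a VP under these rules.

Ungrammatical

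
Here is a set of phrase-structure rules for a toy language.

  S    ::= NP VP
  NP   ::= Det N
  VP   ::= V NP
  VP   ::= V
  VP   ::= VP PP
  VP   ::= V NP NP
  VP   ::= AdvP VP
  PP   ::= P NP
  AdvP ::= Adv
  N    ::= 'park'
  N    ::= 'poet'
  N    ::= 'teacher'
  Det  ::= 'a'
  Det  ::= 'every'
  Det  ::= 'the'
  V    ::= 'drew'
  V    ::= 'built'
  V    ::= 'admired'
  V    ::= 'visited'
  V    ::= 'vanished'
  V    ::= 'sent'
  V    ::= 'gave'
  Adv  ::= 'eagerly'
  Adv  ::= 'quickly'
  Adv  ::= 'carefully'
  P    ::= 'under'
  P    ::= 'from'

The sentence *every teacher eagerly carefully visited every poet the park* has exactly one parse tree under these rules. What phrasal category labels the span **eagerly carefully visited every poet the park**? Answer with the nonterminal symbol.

S
  NP
    Det: every
    N: teacher
  VP
    AdvP
      Adv: eagerly
    VP
      AdvP
        Adv: carefully
      VP
        V: visited
        NP
          Det: every
          N: poet
        NP
          Det: the
          N: park
The span 'eagerly carefully visited every poet the park' is the VP node built by VP → AdvP VP.

VP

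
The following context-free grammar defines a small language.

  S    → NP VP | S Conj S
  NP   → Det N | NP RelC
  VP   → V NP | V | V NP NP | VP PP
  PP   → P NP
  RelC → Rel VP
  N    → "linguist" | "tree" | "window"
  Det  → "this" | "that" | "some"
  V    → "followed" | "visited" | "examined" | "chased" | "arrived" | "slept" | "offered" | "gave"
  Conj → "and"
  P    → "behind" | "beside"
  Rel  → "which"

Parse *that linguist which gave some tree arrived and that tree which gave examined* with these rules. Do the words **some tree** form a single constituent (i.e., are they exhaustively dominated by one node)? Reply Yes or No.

[S [S [NP [NP [Det that] [N linguist]] [RelC [Rel which] [VP [V gave] [NP [Det some] [N tree]]]]] [VP [V arrived]]] [Conj and] [S [NP [NP [Det that] [N tree]] [RelC [Rel which] [VP [V gave]]]] [VP [V examined]]]]
The words 'some tree' are exhaustively dominated by a single NP node (built by NP → Det N), so they form a constituent.

Yes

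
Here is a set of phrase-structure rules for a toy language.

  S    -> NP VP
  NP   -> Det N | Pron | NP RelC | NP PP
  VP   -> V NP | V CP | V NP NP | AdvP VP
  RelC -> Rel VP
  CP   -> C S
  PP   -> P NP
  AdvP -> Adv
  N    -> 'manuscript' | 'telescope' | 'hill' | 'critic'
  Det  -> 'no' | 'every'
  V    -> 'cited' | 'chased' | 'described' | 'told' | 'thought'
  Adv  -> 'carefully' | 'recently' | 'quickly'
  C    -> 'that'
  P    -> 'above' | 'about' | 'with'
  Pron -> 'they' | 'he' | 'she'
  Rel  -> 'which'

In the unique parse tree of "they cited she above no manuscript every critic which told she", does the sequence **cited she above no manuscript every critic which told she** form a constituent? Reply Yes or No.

Yes

[S [NP [Pron they]] [VP [V cited] [NP [NP [Pron she]] [PP [P above] [NP [Det no] [N manuscript]]]] [NP [NP [Det every] [N critic]] [RelC [Rel which] [VP [V told] [NP [Pron she]]]]]]]
The words 'cited she above no manuscript every critic which told she' are exhaustively dominated by a single VP node (built by VP → V NP NP), so they form a constituent.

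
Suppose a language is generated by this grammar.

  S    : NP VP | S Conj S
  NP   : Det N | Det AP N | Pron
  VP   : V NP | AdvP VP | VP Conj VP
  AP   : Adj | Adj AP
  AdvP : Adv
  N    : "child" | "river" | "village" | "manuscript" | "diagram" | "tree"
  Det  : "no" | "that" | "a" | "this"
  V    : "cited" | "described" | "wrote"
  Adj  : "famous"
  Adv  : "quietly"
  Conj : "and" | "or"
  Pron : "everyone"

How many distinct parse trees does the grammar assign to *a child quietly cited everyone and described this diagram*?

The two bracketings:
[S [NP [Det a] [N child]] [VP [AdvP [Adv quietly]] [VP [VP [V cited] [NP [Pron everyone]]] [Conj and] [VP [V described] [NP [Det this] [N diagram]]]]]]
[S [NP [Det a] [N child]] [VP [VP [AdvP [Adv quietly]] [VP [V cited] [NP [Pron everyone]]]] [Conj and] [VP [V described] [NP [Det this] [N diagram]]]]]
The trees differ in how a recursive rule is bracketed over the same span.

2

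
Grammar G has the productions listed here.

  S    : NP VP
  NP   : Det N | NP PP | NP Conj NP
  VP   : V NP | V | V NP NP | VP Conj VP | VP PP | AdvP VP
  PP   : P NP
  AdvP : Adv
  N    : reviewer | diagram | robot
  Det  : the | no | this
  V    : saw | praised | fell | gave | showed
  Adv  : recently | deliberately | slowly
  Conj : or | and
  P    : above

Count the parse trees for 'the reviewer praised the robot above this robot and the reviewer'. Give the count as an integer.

3

Two of the 3 distinct bracketings:
[S [NP [Det the] [N reviewer]] [VP [V praised] [NP [NP [Det the] [N robot]] [PP [P above] [NP [NP [Det this] [N robot]] [Conj and] [NP [Det the] [N reviewer]]]]]]]
[S [NP [Det the] [N reviewer]] [VP [V praised] [NP [NP [NP [Det the] [N robot]] [PP [P above] [NP [Det this] [N robot]]]] [Conj and] [NP [Det the] [N reviewer]]]]]
The trees differ in how a recursive rule is bracketed over the same span.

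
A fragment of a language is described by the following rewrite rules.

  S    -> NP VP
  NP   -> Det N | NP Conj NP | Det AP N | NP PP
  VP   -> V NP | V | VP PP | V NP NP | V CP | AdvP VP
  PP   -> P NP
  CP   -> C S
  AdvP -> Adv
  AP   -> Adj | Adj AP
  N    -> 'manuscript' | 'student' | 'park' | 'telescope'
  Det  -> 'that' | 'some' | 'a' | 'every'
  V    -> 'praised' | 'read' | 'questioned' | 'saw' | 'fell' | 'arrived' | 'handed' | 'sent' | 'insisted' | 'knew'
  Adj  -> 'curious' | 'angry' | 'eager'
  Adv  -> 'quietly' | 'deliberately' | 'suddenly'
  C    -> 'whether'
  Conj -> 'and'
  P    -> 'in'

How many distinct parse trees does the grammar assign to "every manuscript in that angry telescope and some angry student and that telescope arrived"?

5

Two of the 5 distinct bracketings:
[S [NP [NP [NP [Det every] [N manuscript]] [PP [P in] [NP [Det that] [AP [Adj angry]] [N telescope]]]] [Conj and] [NP [NP [Det some] [AP [Adj angry]] [N student]] [Conj and] [NP [Det that] [N telescope]]]] [VP [V arrived]]]
[S [NP [NP [NP [NP [Det every] [N manuscript]] [PP [P in] [NP [Det that] [AP [Adj angry]] [N telescope]]]] [Conj and] [NP [Det some] [AP [Adj angry]] [N student]]] [Conj and] [NP [Det that] [N telescope]]] [VP [V arrived]]]
The trees differ in how a recursive rule is bracketed over the same span.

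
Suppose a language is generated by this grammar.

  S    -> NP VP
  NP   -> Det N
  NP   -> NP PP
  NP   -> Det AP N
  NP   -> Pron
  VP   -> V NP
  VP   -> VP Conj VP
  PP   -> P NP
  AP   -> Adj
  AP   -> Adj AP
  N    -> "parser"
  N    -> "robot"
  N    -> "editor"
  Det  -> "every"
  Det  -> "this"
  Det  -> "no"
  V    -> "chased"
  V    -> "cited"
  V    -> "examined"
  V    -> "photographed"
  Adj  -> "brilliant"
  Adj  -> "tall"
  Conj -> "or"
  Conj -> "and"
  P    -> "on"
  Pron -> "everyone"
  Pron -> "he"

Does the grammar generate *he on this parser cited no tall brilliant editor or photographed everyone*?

Grammatical

[S [NP [NP [Pron he]] [PP [P on] [NP [Det this] [N parser]]]] [VP [VP [V cited] [NP [Det no] [AP [Adj tall] [AP [Adj brilliant]]] [N editor]]] [Conj or] [VP [V photographed] [NP [Pron everyone]]]]]
The bracketing above is licensed at every node by one of the given productions, with S at the root.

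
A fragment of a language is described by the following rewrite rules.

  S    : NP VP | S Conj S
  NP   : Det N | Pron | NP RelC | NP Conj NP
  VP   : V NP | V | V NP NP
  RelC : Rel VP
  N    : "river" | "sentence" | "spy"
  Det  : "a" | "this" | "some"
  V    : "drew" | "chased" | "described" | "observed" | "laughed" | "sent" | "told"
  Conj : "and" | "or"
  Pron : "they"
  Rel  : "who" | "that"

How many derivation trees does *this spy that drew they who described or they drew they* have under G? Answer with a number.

3

Two of the 3 distinct bracketings:
[S [NP [NP [Det this] [N spy]] [RelC [Rel that] [VP [V drew] [NP [NP [NP [Pron they]] [RelC [Rel who] [VP [V described]]]] [Conj or] [NP [Pron they]]]]]] [VP [V drew] [NP [Pron they]]]]
[S [NP [NP [NP [Det this] [N spy]] [RelC [Rel that] [VP [V drew] [NP [NP [Pron they]] [RelC [Rel who] [VP [V described]]]]]]] [Conj or] [NP [Pron they]]] [VP [V drew] [NP [Pron they]]]]
The trees differ in how a recursive rule is bracketed over the same span.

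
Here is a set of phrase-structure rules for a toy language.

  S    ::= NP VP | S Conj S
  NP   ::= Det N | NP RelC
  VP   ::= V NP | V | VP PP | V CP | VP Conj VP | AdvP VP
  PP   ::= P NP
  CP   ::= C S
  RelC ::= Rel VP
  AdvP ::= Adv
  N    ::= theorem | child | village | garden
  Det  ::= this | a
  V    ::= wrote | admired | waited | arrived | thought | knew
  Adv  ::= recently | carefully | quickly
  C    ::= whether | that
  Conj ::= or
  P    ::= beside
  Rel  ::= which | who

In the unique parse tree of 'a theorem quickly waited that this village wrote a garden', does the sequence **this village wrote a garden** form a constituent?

Yes

[S [NP [Det a] [N theorem]] [VP [AdvP [Adv quickly]] [VP [V waited] [CP [C that] [S [NP [Det this] [N village]] [VP [V wrote] [NP [Det a] [N garden]]]]]]]]
The words 'this village wrote a garden' are exhaustively dominated by a single S node (built by S → NP VP), so they form a constituent.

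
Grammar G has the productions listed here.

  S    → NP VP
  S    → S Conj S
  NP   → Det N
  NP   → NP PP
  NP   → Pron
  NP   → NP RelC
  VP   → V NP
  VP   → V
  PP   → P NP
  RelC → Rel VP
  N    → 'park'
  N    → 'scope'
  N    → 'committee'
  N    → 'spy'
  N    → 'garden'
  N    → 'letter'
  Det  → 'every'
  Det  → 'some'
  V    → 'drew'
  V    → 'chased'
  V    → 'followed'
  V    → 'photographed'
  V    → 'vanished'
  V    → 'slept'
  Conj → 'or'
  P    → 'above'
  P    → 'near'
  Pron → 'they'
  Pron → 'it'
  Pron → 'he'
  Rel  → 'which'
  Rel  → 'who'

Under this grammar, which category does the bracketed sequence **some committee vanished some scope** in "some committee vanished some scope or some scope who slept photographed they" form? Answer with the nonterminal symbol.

S

S
  S
    NP
      Det: some
      N: committee
    VP
      V: vanished
      NP
        Det: some
        N: scope
  Conj: or
  S
    NP
      NP
        Det: some
        N: scope
      RelC
        Rel: who
        VP
          V: slept
    VP
      V: photographed
      NP
        Pron: they
The span 'some committee vanished some scope' is the S node built by S → NP VP.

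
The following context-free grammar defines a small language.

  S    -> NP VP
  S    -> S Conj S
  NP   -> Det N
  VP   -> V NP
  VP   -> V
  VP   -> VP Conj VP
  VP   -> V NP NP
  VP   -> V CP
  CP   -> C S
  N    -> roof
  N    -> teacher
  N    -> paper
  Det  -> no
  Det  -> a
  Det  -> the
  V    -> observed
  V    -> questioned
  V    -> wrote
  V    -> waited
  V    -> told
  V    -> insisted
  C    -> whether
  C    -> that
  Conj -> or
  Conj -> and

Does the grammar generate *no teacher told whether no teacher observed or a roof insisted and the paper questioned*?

[S [NP [Det no] [N teacher]] [VP [V told] [CP [C whether] [S [S [NP [Det no] [N teacher]] [VP [V observed]]] [Conj or] [S [S [NP [Det a] [N roof]] [VP [V insisted]]] [Conj and] [S [NP [Det the] [N paper]] [VP [V questioned]]]]]]]]
Each bracket corresponds to one application of a listed rule, so the string is derivable from S.

Grammatical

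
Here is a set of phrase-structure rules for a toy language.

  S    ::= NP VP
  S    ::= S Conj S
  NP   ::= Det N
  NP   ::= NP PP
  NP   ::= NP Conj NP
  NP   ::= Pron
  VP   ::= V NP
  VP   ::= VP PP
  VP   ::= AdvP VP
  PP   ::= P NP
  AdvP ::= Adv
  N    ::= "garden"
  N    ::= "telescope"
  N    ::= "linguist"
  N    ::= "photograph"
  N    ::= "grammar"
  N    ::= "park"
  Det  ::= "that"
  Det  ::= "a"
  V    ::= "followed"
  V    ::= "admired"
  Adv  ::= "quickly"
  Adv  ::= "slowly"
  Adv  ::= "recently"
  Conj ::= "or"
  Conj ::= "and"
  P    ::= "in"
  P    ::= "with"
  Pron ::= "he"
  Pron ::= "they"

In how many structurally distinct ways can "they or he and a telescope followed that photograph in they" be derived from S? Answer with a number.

Two of the 4 distinct bracketings:
[S [NP [NP [Pron they]] [Conj or] [NP [NP [Pron he]] [Conj and] [NP [Det a] [N telescope]]]] [VP [V followed] [NP [NP [Det that] [N photograph]] [PP [P in] [NP [Pron they]]]]]]
[S [NP [NP [Pron they]] [Conj or] [NP [NP [Pron he]] [Conj and] [NP [Det a] [N telescope]]]] [VP [VP [V followed] [NP [Det that] [N photograph]]] [PP [P in] [NP [Pron they]]]]]
The difference turns on whether NP → NP PP is used at the relevant span, versus an alternative expansion of NP.

4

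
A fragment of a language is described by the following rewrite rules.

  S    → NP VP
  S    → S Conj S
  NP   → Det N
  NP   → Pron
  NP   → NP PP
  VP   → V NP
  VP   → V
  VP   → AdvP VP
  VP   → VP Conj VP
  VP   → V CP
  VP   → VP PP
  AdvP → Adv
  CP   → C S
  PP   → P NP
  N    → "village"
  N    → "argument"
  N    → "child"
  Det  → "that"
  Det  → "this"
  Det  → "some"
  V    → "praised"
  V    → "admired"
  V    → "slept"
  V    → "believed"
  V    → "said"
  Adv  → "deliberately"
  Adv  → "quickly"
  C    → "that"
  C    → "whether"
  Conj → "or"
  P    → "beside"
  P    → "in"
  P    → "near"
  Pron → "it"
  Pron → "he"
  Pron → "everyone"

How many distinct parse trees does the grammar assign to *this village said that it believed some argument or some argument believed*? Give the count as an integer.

2

The two bracketings:
[S [NP [Det this] [N village]] [VP [V said] [CP [C that] [S [S [NP [Pron it]] [VP [V believed] [NP [Det some] [N argument]]]] [Conj or] [S [NP [Det some] [N argument]] [VP [V believed]]]]]]]
[S [S [NP [Det this] [N village]] [VP [V said] [CP [C that] [S [NP [Pron it]] [VP [V believed] [NP [Det some] [N argument]]]]]]] [Conj or] [S [NP [Det some] [N argument]] [VP [V believed]]]]
The trees differ in how a recursive rule is bracketed over the same span.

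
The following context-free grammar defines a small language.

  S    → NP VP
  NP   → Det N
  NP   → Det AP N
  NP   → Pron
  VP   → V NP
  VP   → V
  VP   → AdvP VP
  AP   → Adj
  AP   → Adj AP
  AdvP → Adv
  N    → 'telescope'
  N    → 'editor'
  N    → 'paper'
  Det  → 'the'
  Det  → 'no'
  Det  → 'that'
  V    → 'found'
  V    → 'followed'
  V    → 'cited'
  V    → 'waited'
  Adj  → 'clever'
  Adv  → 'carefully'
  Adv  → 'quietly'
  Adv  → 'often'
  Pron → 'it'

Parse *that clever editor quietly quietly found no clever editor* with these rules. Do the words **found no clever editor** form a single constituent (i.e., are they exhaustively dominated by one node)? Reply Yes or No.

Yes

[S [NP [Det that] [AP [Adj clever]] [N editor]] [VP [AdvP [Adv quietly]] [VP [AdvP [Adv quietly]] [VP [V found] [NP [Det no] [AP [Adj clever]] [N editor]]]]]]
The words 'found no clever editor' are exhaustively dominated by a single VP node (built by VP → V NP), so they form a constituent.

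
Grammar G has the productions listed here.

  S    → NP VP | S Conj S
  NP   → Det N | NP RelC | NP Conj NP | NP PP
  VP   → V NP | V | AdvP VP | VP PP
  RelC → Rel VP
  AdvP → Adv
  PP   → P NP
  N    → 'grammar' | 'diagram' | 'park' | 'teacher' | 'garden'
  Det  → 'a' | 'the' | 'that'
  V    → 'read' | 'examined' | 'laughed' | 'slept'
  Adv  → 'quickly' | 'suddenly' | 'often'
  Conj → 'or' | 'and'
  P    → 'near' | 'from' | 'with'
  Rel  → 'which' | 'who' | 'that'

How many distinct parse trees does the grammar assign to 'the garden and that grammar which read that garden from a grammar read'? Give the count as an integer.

7

Two of the 7 distinct bracketings:
[S [NP [NP [NP [Det the] [N garden]] [Conj and] [NP [Det that] [N grammar]]] [RelC [Rel which] [VP [V read] [NP [NP [Det that] [N garden]] [PP [P from] [NP [Det a] [N grammar]]]]]]] [VP [V read]]]
[S [NP [NP [NP [Det the] [N garden]] [Conj and] [NP [Det that] [N grammar]]] [RelC [Rel which] [VP [VP [V read] [NP [Det that] [N garden]]] [PP [P from] [NP [Det a] [N grammar]]]]]] [VP [V read]]]
The difference turns on whether NP → NP PP is used at the relevant span, versus an alternative expansion of NP.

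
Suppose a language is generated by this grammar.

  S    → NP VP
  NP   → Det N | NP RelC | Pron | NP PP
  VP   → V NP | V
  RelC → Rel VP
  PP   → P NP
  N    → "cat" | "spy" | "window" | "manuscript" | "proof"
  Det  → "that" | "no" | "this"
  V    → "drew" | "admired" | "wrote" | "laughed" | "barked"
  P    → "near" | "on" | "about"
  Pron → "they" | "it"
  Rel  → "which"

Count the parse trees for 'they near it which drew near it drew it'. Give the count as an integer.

Two of the 3 distinct bracketings:
[S [NP [NP [Pron they]] [PP [P near] [NP [NP [NP [Pron it]] [RelC [Rel which] [VP [V drew]]]] [PP [P near] [NP [Pron it]]]]]] [VP [V drew] [NP [Pron it]]]]
[S [NP [NP [NP [NP [Pron they]] [PP [P near] [NP [Pron it]]]] [RelC [Rel which] [VP [V drew]]]] [PP [P near] [NP [Pron it]]]] [VP [V drew] [NP [Pron it]]]]
The trees differ in how a recursive rule is bracketed over the same span.

3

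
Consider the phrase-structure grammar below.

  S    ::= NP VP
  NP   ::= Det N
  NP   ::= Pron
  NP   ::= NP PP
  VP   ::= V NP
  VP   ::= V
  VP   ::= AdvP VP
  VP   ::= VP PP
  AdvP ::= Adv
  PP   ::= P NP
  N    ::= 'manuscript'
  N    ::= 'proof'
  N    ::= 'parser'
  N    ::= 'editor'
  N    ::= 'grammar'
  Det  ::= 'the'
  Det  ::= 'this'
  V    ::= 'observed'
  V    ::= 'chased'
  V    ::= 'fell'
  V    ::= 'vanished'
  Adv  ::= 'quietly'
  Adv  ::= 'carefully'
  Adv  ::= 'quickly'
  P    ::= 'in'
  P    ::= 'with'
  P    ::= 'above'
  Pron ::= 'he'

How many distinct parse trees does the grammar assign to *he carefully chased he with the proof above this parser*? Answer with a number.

9

Two of the 9 distinct bracketings:
[S [NP [Pron he]] [VP [AdvP [Adv carefully]] [VP [V chased] [NP [NP [Pron he]] [PP [P with] [NP [NP [Det the] [N proof]] [PP [P above] [NP [Det this] [N parser]]]]]]]]]
[S [NP [Pron he]] [VP [AdvP [Adv carefully]] [VP [V chased] [NP [NP [NP [Pron he]] [PP [P with] [NP [Det the] [N proof]]]] [PP [P above] [NP [Det this] [N parser]]]]]]]
The trees differ in how a recursive rule is bracketed over the same span.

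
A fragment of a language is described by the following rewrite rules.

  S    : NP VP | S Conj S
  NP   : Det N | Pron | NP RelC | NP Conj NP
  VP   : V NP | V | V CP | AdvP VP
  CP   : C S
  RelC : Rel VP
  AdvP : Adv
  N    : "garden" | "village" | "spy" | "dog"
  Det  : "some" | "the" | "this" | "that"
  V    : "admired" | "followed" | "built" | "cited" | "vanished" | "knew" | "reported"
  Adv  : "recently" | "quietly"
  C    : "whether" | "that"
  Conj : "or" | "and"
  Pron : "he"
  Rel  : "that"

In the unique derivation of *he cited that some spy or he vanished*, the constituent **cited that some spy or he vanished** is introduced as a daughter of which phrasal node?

S
  NP
    Pron: he
  VP
    V: cited
    CP
      C: that
      S
        NP
          NP
            Det: some
            N: spy
          Conj: or
          NP
            Pron: he
        VP
          V: vanished
The span 'cited that some spy or he vanished' is the VP node built by VP → V CP.
Its mother is the S built by S → NP VP.

S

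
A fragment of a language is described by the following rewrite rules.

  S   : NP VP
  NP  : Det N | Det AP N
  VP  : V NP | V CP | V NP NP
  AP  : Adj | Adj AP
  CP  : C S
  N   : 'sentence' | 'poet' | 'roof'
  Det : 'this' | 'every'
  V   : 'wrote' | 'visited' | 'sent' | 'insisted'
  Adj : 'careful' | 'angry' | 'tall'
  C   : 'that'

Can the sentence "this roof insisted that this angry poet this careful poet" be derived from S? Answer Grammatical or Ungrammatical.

Ungrammatical

For S → NP VP, the only prefix that parses as NP is 'this roof', but the remainder 'insisted that this angry poet this careful poet' is not a VP under these rules.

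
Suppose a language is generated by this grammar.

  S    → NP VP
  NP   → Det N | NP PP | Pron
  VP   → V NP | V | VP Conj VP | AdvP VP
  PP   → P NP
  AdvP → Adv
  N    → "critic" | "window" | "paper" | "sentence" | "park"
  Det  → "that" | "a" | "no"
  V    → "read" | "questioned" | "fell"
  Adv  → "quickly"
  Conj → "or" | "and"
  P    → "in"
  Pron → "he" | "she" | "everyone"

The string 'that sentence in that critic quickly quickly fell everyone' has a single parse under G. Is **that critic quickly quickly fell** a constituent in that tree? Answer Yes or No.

No

[S [NP [NP [Det that] [N sentence]] [PP [P in] [NP [Det that] [N critic]]]] [VP [AdvP [Adv quickly]] [VP [AdvP [Adv quickly]] [VP [V fell] [NP [Pron everyone]]]]]]
The smallest constituent containing 'that critic quickly quickly fell' is the S spanning 'that sentence in that critic quickly quickly fell everyone'; no single node in the tree dominates exactly the given words.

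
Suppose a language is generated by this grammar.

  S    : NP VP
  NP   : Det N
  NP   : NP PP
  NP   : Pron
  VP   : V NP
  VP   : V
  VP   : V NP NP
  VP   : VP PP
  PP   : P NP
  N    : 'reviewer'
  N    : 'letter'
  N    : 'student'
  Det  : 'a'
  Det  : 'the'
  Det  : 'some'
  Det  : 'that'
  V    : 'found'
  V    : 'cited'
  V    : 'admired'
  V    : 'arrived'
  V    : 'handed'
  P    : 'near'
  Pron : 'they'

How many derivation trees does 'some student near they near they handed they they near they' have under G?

4

Two of the 4 distinct bracketings:
[S [NP [NP [Det some] [N student]] [PP [P near] [NP [NP [Pron they]] [PP [P near] [NP [Pron they]]]]]] [VP [V handed] [NP [Pron they]] [NP [NP [Pron they]] [PP [P near] [NP [Pron they]]]]]]
[S [NP [NP [Det some] [N student]] [PP [P near] [NP [NP [Pron they]] [PP [P near] [NP [Pron they]]]]]] [VP [VP [V handed] [NP [Pron they]] [NP [Pron they]]] [PP [P near] [NP [Pron they]]]]]
The difference turns on whether VP → VP PP is used at the relevant span, versus an alternative expansion of VP.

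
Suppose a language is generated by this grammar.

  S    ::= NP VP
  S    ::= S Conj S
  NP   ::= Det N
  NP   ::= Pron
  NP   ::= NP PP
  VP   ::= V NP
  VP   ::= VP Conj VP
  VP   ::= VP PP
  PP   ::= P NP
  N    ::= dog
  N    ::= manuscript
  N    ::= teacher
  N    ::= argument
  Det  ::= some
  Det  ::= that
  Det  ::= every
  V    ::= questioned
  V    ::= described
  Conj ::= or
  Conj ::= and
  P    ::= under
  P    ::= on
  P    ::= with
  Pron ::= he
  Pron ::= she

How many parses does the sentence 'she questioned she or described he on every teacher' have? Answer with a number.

3

Two of the 3 distinct bracketings:
[S [NP [Pron she]] [VP [VP [V questioned] [NP [Pron she]]] [Conj or] [VP [V described] [NP [NP [Pron he]] [PP [P on] [NP [Det every] [N teacher]]]]]]]
[S [NP [Pron she]] [VP [VP [V questioned] [NP [Pron she]]] [Conj or] [VP [VP [V described] [NP [Pron he]]] [PP [P on] [NP [Det every] [N teacher]]]]]]
The difference turns on whether NP → NP PP is used at the relevant span, versus an alternative expansion of NP.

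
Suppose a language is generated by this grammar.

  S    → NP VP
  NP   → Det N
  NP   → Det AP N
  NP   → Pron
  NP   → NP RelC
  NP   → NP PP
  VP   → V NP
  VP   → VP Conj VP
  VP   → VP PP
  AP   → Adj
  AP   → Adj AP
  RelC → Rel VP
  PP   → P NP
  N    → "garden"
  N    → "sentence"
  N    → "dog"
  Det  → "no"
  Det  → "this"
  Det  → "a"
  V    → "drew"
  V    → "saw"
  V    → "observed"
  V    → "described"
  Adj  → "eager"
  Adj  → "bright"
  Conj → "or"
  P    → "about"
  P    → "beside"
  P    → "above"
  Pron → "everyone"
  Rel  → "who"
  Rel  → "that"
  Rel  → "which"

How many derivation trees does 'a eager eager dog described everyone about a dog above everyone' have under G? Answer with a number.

Two of the 5 distinct bracketings:
[S [NP [Det a] [AP [Adj eager] [AP [Adj eager]]] [N dog]] [VP [V described] [NP [NP [Pron everyone]] [PP [P about] [NP [NP [Det a] [N dog]] [PP [P above] [NP [Pron everyone]]]]]]]]
[S [NP [Det a] [AP [Adj eager] [AP [Adj eager]]] [N dog]] [VP [V described] [NP [NP [NP [Pron everyone]] [PP [P about] [NP [Det a] [N dog]]]] [PP [P above] [NP [Pron everyone]]]]]]
The trees differ in how a recursive rule is bracketed over the same span.

5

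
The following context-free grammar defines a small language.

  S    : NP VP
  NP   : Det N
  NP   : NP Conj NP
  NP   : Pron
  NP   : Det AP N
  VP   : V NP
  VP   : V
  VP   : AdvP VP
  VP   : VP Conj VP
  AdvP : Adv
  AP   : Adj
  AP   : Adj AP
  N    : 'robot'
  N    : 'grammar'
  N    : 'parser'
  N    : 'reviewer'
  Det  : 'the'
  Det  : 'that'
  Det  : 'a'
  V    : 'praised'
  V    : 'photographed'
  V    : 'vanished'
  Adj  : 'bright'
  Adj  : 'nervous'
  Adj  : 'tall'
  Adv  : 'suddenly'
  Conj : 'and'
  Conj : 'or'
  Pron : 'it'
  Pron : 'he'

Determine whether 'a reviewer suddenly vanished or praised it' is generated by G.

S
  NP
    Det: a
    N: reviewer
  VP
    AdvP
      Adv: suddenly
    VP
      VP
        V: vanished
      Conj: or
      VP
        V: praised
        NP
          Pron: it
Every word is introduced by a lexical rule and the phrasal rules combine the resulting categories into a single S.

Grammatical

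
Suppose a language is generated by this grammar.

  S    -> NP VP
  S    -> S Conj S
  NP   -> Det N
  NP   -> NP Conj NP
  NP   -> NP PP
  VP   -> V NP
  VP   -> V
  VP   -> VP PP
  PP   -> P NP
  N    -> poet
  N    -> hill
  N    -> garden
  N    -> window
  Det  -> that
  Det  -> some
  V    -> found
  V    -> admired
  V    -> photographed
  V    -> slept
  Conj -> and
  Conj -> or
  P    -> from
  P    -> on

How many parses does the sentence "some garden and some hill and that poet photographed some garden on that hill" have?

4

Two of the 4 distinct bracketings:
[S [NP [NP [Det some] [N garden]] [Conj and] [NP [NP [Det some] [N hill]] [Conj and] [NP [Det that] [N poet]]]] [VP [V photographed] [NP [NP [Det some] [N garden]] [PP [P on] [NP [Det that] [N hill]]]]]]
[S [NP [NP [Det some] [N garden]] [Conj and] [NP [NP [Det some] [N hill]] [Conj and] [NP [Det that] [N poet]]]] [VP [VP [V photographed] [NP [Det some] [N garden]]] [PP [P on] [NP [Det that] [N hill]]]]]
The difference turns on whether NP → NP PP is used at the relevant span, versus an alternative expansion of NP.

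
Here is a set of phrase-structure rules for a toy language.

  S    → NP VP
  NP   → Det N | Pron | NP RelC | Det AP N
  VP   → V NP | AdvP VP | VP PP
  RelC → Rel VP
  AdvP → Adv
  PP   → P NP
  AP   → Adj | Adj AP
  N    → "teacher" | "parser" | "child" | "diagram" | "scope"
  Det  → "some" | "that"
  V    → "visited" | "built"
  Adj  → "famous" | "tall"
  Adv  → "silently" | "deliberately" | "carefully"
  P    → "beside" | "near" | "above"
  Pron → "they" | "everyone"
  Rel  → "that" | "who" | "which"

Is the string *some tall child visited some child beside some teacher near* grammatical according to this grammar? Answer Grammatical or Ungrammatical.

For S → NP VP, the only prefix that parses as NP is 'some tall child', but the remainder 'visited some child beside some teacher near' is not a VP under these rules.

Ungrammatical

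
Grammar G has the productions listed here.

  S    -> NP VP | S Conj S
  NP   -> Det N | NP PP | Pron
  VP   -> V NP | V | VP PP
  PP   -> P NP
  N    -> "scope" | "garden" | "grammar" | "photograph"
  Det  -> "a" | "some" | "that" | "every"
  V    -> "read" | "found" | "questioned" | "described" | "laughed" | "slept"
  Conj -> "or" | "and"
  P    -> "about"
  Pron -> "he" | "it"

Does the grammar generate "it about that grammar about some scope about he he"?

A Pron word can never sit immediately before a Pron word in any string this grammar generates, so the substring 'he he' rules out a derivation.

Ungrammatical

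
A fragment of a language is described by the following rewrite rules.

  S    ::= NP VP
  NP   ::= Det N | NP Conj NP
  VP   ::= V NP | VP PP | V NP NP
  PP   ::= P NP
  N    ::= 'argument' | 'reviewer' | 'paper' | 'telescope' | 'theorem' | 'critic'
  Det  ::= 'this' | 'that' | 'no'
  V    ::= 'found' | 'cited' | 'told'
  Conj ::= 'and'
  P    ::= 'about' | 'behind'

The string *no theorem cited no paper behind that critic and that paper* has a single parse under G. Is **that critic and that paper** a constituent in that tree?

Yes

[S [NP [Det no] [N theorem]] [VP [VP [V cited] [NP [Det no] [N paper]]] [PP [P behind] [NP [NP [Det that] [N critic]] [Conj and] [NP [Det that] [N paper]]]]]]
The words 'that critic and that paper' are exhaustively dominated by a single NP node (built by NP → NP Conj NP), so they form a constituent.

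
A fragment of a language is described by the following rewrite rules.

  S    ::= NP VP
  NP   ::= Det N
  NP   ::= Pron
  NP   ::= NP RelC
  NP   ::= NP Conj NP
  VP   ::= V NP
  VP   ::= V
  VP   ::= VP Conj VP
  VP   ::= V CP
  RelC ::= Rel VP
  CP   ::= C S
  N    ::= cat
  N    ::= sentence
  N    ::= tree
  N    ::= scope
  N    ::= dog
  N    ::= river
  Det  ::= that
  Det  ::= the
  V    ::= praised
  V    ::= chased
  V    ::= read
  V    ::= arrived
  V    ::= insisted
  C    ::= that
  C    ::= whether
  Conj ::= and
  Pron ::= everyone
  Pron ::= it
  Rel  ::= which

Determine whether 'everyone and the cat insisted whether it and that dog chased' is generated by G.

Grammatical

S
  NP
    NP
      Pron: everyone
    Conj: and
    NP
      Det: the
      N: cat
  VP
    V: insisted
    CP
      C: whether
      S
        NP
          NP
            Pron: it
          Conj: and
          NP
            Det: that
            N: dog
        VP
          V: chased
Each bracket corresponds to one application of a listed rule, so the string is derivable from S.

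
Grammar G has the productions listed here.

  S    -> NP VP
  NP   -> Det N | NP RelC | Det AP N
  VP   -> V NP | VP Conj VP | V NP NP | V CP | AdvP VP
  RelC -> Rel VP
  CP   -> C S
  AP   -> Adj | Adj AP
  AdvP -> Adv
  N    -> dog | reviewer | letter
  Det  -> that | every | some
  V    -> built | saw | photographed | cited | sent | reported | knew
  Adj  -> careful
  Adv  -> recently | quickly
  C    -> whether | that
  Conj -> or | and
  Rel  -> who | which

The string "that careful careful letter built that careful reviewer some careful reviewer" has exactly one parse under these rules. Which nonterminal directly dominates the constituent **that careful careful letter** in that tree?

S

[S [NP [Det that] [AP [Adj careful] [AP [Adj careful]]] [N letter]] [VP [V built] [NP [Det that] [AP [Adj careful]] [N reviewer]] [NP [Det some] [AP [Adj careful]] [N reviewer]]]]
The span 'that careful careful letter' is the NP node built by NP → Det AP N.
Its mother is the S built by S → NP VP.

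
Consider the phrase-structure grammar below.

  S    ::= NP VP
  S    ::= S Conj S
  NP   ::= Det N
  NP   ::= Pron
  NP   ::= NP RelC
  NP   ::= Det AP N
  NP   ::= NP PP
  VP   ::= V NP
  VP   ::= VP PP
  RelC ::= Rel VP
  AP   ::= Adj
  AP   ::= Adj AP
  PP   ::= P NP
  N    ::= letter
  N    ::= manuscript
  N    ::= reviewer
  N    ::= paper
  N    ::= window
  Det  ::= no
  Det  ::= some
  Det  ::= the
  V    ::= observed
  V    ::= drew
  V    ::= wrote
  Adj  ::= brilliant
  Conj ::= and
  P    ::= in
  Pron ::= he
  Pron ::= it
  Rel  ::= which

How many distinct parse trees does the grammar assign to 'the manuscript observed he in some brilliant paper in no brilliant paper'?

5

Two of the 5 distinct bracketings:
[S [NP [Det the] [N manuscript]] [VP [V observed] [NP [NP [Pron he]] [PP [P in] [NP [NP [Det some] [AP [Adj brilliant]] [N paper]] [PP [P in] [NP [Det no] [AP [Adj brilliant]] [N paper]]]]]]]]
[S [NP [Det the] [N manuscript]] [VP [V observed] [NP [NP [NP [Pron he]] [PP [P in] [NP [Det some] [AP [Adj brilliant]] [N paper]]]] [PP [P in] [NP [Det no] [AP [Adj brilliant]] [N paper]]]]]]
The trees differ in how a recursive rule is bracketed over the same span.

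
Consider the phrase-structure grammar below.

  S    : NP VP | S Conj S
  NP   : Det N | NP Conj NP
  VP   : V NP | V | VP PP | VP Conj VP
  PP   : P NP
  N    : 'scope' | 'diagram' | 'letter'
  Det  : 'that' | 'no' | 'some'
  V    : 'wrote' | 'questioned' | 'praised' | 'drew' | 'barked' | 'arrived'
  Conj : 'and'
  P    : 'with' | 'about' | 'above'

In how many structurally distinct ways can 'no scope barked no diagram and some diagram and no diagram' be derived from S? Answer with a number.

2

The two bracketings:
[S [NP [Det no] [N scope]] [VP [V barked] [NP [NP [Det no] [N diagram]] [Conj and] [NP [NP [Det some] [N diagram]] [Conj and] [NP [Det no] [N diagram]]]]]]
[S [NP [Det no] [N scope]] [VP [V barked] [NP [NP [NP [Det no] [N diagram]] [Conj and] [NP [Det some] [N diagram]]] [Conj and] [NP [Det no] [N diagram]]]]]
The trees differ in how a recursive rule is bracketed over the same span.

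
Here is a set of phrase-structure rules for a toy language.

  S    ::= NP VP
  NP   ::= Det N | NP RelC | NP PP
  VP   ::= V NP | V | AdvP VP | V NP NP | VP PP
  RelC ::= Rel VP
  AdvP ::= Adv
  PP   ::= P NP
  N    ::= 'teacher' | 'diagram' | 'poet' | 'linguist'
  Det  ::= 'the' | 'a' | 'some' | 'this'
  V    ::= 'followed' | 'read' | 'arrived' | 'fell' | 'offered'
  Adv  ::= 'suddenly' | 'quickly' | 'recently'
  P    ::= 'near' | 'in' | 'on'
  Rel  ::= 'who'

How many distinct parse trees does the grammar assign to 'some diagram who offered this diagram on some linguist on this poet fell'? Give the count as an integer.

9

Two of the 9 distinct bracketings:
[S [NP [NP [Det some] [N diagram]] [RelC [Rel who] [VP [V offered] [NP [NP [Det this] [N diagram]] [PP [P on] [NP [NP [Det some] [N linguist]] [PP [P on] [NP [Det this] [N poet]]]]]]]]] [VP [V fell]]]
[S [NP [NP [Det some] [N diagram]] [RelC [Rel who] [VP [V offered] [NP [NP [NP [Det this] [N diagram]] [PP [P on] [NP [Det some] [N linguist]]]] [PP [P on] [NP [Det this] [N poet]]]]]]] [VP [V fell]]]
The trees differ in how a recursive rule is bracketed over the same span.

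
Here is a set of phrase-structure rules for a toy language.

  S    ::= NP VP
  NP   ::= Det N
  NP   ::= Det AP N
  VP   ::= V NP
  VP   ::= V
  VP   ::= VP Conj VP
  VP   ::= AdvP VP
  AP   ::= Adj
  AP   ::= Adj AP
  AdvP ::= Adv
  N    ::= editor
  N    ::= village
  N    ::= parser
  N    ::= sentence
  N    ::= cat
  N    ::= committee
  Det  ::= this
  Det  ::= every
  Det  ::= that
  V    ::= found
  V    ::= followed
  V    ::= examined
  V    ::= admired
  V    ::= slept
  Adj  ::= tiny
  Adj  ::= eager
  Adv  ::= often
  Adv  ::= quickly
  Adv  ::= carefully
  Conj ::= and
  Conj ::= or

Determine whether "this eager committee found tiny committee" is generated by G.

A V word can never sit immediately before an Adj word in any string this grammar generates, so the substring 'found tiny' rules out a derivation.

Ungrammatical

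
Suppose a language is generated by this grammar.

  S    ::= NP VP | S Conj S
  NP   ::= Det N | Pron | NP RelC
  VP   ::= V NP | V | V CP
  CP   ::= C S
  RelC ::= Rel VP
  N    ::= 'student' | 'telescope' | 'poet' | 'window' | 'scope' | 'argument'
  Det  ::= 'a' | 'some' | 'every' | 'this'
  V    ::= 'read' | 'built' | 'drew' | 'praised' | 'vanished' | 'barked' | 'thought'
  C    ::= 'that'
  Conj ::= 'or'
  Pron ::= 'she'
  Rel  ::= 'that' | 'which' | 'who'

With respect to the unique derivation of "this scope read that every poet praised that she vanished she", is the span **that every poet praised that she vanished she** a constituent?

Yes

[S [NP [Det this] [N scope]] [VP [V read] [CP [C that] [S [NP [Det every] [N poet]] [VP [V praised] [CP [C that] [S [NP [Pron she]] [VP [V vanished] [NP [Pron she]]]]]]]]]]
The words 'that every poet praised that she vanished she' are exhaustively dominated by a single CP node (built by CP → C S), so they form a constituent.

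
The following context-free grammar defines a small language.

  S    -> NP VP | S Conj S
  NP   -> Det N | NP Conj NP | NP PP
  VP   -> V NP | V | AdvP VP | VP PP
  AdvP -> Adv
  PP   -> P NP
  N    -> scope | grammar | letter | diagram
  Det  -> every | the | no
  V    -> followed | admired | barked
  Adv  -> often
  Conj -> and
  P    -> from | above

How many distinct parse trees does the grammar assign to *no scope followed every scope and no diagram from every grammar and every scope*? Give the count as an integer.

Two of the 6 distinct bracketings:
[S [NP [Det no] [N scope]] [VP [V followed] [NP [NP [Det every] [N scope]] [Conj and] [NP [NP [NP [Det no] [N diagram]] [PP [P from] [NP [Det every] [N grammar]]]] [Conj and] [NP [Det every] [N scope]]]]]]
[S [NP [Det no] [N scope]] [VP [V followed] [NP [NP [Det every] [N scope]] [Conj and] [NP [NP [Det no] [N diagram]] [PP [P from] [NP [NP [Det every] [N grammar]] [Conj and] [NP [Det every] [N scope]]]]]]]]
The trees differ in how a recursive rule is bracketed over the same span.

6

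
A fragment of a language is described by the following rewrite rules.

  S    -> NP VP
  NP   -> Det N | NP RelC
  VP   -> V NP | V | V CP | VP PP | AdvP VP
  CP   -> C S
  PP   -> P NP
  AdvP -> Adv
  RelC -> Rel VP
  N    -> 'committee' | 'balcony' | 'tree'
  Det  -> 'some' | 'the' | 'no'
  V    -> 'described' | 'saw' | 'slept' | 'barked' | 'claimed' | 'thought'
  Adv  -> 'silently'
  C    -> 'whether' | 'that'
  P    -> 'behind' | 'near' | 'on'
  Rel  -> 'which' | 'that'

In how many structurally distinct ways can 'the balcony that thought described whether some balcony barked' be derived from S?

[S [NP [NP [Det the] [N balcony]] [RelC [Rel that] [VP [V thought]]]] [VP [V described] [CP [C whether] [S [NP [Det some] [N balcony]] [VP [V barked]]]]]]
No rule offers an alternative attachment or grouping for any span, so this is the only derivation.

1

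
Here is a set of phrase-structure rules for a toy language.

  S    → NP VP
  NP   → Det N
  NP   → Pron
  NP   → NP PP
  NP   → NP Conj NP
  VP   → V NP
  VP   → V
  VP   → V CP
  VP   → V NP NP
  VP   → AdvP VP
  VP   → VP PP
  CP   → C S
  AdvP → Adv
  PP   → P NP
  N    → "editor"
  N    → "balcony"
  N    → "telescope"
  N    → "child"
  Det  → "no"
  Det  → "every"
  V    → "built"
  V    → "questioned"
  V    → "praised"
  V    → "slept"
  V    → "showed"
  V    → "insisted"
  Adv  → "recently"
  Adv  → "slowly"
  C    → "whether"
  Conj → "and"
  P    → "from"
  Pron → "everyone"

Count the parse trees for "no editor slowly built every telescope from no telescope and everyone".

4

Two of the 4 distinct bracketings:
[S [NP [Det no] [N editor]] [VP [AdvP [Adv slowly]] [VP [V built] [NP [NP [Det every] [N telescope]] [PP [P from] [NP [NP [Det no] [N telescope]] [Conj and] [NP [Pron everyone]]]]]]]]
[S [NP [Det no] [N editor]] [VP [AdvP [Adv slowly]] [VP [V built] [NP [NP [NP [Det every] [N telescope]] [PP [P from] [NP [Det no] [N telescope]]]] [Conj and] [NP [Pron everyone]]]]]]
The trees differ in how a recursive rule is bracketed over the same span.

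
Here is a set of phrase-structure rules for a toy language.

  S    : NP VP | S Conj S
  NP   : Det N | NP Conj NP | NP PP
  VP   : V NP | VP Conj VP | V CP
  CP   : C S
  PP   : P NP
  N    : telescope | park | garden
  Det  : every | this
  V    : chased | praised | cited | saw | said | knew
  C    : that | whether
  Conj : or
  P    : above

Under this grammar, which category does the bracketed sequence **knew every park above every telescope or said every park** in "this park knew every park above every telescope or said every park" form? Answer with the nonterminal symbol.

VP

[S [NP [Det this] [N park]] [VP [VP [V knew] [NP [NP [Det every] [N park]] [PP [P above] [NP [Det every] [N telescope]]]]] [Conj or] [VP [V said] [NP [Det every] [N park]]]]]
The span 'knew every park above every telescope or said every park' is the VP node built by VP → VP Conj VP.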